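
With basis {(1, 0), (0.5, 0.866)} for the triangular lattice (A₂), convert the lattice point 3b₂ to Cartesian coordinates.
(1.5, 2.598)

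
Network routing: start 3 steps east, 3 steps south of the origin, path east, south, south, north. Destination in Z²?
(4, -4)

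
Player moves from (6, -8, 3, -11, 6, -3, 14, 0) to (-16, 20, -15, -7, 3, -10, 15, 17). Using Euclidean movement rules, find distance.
44.2267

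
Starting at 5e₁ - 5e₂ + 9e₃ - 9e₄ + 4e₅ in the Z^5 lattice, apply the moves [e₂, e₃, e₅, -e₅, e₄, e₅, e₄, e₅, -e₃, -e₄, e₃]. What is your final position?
(5, -4, 10, -8, 6)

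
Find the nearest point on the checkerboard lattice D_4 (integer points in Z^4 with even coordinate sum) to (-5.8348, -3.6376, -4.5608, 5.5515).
(-6, -4, -5, 5)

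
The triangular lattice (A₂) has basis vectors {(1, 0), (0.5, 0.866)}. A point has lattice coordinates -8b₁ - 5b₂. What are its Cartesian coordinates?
(-10.5, -4.33)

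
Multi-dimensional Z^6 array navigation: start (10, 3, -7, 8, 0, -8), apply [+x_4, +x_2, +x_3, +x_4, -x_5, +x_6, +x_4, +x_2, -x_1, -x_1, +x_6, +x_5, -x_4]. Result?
(8, 5, -6, 10, 0, -6)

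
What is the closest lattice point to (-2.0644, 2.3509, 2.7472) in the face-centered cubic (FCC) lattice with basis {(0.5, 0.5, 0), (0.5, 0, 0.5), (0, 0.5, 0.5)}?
(-2, 2.5, 2.5)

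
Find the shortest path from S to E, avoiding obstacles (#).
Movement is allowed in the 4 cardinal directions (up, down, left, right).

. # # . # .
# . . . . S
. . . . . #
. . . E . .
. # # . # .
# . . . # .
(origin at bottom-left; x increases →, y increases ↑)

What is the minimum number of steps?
4
(one shortest path: (5, 4) → (4, 4) → (3, 4) → (3, 3) → (3, 2))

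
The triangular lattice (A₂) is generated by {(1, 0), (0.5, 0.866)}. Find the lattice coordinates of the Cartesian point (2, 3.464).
4b₂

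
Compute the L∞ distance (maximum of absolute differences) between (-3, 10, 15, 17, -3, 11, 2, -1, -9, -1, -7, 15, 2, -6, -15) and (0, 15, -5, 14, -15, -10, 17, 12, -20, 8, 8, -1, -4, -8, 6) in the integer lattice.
21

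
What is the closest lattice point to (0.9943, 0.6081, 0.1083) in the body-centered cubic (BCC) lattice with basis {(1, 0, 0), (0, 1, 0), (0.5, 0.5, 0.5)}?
(1, 1, 0)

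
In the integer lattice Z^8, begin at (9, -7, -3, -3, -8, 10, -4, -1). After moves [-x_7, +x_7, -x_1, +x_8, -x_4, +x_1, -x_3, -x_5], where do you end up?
(9, -7, -4, -4, -9, 10, -4, 0)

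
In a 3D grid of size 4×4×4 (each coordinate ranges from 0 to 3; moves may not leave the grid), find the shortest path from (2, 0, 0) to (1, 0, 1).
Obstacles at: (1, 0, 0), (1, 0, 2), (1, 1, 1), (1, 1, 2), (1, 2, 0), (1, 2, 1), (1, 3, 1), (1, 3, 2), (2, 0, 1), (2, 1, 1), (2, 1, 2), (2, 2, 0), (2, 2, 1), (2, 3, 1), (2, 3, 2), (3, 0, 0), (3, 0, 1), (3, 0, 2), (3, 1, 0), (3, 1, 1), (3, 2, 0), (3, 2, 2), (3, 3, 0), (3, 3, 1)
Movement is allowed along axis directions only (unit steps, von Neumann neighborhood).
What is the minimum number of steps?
6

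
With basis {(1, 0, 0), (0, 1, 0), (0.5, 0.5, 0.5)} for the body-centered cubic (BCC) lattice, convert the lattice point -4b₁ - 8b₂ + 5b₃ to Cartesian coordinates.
(-1.5, -5.5, 2.5)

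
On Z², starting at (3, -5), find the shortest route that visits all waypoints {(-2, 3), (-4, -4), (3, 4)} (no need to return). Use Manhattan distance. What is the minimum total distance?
23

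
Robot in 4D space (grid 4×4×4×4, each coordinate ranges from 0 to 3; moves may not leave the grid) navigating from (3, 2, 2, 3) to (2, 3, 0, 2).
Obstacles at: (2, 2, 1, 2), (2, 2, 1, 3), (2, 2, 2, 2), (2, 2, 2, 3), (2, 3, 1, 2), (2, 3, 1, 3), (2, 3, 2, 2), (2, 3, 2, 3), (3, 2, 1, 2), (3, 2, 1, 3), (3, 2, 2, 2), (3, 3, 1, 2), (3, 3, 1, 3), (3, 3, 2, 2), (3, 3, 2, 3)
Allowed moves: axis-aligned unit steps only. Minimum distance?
7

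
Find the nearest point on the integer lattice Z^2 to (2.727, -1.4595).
(3, -1)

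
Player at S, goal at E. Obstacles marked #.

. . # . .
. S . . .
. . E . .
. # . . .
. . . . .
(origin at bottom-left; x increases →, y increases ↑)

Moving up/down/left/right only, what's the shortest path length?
2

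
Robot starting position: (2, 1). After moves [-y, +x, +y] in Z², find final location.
(3, 1)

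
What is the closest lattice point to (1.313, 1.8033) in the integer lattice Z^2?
(1, 2)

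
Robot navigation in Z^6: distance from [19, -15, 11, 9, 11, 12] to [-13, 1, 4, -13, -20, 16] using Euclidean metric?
52.8205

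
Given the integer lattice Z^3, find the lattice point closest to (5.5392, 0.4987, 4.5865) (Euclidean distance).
(6, 0, 5)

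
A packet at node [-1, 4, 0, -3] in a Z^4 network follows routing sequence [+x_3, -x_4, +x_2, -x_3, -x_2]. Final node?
(-1, 4, 0, -4)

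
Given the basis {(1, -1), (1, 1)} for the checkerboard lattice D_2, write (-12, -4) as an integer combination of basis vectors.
-4b₁ - 8b₂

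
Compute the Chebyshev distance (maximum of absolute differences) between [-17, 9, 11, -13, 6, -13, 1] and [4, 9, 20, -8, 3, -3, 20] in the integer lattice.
21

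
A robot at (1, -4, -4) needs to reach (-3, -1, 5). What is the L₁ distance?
16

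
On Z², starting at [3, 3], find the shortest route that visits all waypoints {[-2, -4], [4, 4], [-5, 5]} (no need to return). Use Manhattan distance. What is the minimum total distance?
24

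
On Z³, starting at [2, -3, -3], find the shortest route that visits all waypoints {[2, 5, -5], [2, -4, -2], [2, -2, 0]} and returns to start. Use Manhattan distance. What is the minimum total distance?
28
(one optimal route: (2, -3, -3) → (2, 5, -5) → (2, -2, 0) → (2, -4, -2) → (2, -3, -3))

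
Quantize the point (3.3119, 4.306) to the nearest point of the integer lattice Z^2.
(3, 4)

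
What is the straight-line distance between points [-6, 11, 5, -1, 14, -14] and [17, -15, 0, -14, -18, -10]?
49.3862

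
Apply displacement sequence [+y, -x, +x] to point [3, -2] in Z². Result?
(3, -1)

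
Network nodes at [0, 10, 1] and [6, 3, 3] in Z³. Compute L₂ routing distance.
9.43398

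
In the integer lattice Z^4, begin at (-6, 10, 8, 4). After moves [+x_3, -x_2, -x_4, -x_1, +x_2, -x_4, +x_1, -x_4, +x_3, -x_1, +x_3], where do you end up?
(-7, 10, 11, 1)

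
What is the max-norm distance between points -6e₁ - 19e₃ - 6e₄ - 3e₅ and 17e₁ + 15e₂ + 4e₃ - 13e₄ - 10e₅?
23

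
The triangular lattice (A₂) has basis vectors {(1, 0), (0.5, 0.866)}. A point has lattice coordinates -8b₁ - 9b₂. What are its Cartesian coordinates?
(-12.5, -7.794)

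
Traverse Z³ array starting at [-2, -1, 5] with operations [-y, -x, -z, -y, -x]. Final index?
(-4, -3, 4)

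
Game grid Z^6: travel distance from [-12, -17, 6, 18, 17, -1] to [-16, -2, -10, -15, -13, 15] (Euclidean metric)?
52.3641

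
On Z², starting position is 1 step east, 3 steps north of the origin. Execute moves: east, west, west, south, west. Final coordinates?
(-1, 2)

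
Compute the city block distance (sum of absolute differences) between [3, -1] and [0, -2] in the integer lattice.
4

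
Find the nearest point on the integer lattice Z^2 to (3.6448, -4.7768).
(4, -5)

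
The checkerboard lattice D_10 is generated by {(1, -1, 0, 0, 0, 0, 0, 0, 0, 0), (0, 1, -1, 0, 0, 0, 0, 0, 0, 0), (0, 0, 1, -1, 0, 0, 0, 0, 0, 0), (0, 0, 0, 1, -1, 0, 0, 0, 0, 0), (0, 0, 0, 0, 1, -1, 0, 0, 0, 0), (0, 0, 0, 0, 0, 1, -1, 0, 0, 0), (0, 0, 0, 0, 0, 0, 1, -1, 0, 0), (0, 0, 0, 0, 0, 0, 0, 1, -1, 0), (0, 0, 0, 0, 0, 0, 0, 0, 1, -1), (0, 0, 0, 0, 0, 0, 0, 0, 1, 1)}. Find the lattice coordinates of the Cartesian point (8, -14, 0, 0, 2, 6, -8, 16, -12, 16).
8b₁ - 6b₂ - 6b₃ - 6b₄ - 4b₅ + 2b₆ - 6b₇ + 10b₈ - 9b₉ + 7b₁₀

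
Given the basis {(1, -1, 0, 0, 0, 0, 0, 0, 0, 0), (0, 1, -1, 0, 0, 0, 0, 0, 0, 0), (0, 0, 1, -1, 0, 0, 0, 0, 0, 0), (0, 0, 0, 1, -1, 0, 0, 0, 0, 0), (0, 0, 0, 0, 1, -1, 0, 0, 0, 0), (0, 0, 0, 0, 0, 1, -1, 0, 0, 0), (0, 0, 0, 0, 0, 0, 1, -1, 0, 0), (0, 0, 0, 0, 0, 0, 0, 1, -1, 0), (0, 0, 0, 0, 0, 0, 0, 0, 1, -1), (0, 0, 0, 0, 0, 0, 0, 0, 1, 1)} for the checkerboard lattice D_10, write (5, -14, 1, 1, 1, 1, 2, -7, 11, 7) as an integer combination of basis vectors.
5b₁ - 9b₂ - 8b₃ - 7b₄ - 6b₅ - 5b₆ - 3b₇ - 10b₈ - 3b₉ + 4b₁₀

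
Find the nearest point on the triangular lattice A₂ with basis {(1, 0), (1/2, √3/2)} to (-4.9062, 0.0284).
(-5, 0)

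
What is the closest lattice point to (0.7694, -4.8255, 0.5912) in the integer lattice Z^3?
(1, -5, 1)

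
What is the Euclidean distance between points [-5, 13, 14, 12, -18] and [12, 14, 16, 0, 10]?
34.9571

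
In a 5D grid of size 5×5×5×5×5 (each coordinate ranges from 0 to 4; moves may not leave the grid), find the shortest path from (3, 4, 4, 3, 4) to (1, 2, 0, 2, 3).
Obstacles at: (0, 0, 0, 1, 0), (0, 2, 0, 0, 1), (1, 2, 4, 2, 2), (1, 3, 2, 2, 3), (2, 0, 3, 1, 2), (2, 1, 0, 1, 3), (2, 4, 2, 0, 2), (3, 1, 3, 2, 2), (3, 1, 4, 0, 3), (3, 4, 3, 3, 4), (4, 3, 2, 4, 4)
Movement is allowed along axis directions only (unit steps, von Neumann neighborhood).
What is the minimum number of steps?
10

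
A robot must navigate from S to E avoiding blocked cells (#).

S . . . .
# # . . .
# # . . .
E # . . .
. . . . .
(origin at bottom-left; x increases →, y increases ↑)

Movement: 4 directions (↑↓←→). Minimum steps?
9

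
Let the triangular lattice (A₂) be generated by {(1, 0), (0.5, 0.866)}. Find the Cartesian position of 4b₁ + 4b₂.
(6, 3.464)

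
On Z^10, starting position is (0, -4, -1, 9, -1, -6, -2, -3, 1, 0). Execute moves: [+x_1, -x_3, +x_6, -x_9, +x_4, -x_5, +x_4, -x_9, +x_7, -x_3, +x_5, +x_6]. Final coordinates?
(1, -4, -3, 11, -1, -4, -1, -3, -1, 0)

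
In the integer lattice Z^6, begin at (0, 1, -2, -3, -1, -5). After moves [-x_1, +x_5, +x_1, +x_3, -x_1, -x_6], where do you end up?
(-1, 1, -1, -3, 0, -6)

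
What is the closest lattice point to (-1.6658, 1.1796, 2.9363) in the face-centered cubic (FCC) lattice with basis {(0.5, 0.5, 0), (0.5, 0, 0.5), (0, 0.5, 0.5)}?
(-1.5, 1.5, 3)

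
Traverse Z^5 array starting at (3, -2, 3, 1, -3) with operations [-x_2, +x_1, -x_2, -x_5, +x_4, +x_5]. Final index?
(4, -4, 3, 2, -3)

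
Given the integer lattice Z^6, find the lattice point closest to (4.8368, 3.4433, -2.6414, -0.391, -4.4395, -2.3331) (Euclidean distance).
(5, 3, -3, 0, -4, -2)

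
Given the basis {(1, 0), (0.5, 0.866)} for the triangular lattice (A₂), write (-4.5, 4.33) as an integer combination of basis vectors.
-7b₁ + 5b₂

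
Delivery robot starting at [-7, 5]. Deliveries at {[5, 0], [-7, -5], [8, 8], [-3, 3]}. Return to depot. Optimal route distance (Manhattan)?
60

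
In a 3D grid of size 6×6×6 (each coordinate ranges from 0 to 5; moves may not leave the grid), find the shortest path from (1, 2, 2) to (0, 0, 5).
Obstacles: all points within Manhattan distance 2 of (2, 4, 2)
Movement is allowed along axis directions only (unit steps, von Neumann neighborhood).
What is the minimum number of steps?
6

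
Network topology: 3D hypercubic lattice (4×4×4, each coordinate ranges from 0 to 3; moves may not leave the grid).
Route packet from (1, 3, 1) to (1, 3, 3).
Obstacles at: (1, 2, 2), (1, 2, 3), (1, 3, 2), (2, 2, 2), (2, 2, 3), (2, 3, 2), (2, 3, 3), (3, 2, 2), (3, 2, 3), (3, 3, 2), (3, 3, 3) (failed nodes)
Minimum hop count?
4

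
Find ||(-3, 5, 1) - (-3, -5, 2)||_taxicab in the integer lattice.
11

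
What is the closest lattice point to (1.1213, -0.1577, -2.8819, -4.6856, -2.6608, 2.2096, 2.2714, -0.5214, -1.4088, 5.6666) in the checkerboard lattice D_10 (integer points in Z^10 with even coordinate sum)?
(1, 0, -3, -5, -3, 2, 2, -1, -1, 6)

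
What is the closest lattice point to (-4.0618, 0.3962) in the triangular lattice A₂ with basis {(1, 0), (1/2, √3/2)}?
(-4, 0)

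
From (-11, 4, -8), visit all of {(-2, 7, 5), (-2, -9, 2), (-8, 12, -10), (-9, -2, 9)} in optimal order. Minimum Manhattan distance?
79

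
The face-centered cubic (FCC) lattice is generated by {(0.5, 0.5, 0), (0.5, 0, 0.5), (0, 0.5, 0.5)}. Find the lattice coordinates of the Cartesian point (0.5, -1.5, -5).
4b₁ - 3b₂ - 7b₃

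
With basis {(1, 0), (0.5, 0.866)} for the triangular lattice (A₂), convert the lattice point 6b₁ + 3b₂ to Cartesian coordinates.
(7.5, 2.598)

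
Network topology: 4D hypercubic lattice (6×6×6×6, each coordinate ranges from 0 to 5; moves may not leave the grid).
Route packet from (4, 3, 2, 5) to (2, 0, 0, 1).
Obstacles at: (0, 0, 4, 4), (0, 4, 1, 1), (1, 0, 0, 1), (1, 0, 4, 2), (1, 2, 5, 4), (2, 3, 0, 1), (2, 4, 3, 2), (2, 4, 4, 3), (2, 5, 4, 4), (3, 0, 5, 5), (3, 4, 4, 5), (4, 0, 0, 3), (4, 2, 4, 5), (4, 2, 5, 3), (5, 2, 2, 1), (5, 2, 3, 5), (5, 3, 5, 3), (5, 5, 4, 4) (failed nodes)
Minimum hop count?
11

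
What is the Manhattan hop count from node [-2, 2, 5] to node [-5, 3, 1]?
8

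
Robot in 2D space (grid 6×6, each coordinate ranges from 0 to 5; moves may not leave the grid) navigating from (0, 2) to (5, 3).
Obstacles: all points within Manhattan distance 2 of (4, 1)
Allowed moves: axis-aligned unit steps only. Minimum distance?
8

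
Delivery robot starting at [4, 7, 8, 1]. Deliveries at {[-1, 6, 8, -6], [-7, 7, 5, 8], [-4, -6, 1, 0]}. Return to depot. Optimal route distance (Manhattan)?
90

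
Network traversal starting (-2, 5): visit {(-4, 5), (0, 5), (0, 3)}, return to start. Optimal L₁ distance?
12
(one optimal route: (-2, 5) → (-4, 5) → (0, 5) → (0, 3) → (-2, 5))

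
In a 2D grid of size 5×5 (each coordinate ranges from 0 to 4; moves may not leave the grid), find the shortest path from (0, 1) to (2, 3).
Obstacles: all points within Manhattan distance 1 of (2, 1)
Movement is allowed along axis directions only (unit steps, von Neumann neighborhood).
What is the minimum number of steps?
4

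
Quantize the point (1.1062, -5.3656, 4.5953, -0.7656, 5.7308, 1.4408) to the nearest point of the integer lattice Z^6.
(1, -5, 5, -1, 6, 1)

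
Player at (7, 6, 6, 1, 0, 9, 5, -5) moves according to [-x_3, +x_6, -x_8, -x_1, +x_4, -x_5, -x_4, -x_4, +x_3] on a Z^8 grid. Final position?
(6, 6, 6, 0, -1, 10, 5, -6)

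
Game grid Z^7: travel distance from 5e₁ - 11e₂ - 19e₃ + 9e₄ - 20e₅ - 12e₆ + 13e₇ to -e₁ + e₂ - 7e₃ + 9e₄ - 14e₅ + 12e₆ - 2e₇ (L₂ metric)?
34.0735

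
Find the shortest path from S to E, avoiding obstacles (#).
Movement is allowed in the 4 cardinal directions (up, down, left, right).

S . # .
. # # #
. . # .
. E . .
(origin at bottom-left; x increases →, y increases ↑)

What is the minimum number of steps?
4
(one shortest path: (0, 3) → (0, 2) → (0, 1) → (1, 1) → (1, 0))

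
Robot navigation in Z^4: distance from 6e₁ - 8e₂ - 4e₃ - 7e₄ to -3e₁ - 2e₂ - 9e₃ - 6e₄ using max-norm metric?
9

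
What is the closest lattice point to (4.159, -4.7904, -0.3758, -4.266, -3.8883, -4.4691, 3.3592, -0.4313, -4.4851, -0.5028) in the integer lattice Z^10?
(4, -5, 0, -4, -4, -4, 3, 0, -4, -1)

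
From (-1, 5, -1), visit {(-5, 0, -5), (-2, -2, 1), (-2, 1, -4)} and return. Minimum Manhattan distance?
34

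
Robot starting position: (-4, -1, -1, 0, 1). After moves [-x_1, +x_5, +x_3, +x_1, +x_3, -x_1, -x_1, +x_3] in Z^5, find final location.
(-6, -1, 2, 0, 2)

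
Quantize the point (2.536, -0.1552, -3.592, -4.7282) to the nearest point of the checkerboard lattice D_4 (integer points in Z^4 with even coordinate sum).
(3, 0, -4, -5)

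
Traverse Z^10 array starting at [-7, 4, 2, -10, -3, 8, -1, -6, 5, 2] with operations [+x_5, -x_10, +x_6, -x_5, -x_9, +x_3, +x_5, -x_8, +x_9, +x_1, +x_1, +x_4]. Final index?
(-5, 4, 3, -9, -2, 9, -1, -7, 5, 1)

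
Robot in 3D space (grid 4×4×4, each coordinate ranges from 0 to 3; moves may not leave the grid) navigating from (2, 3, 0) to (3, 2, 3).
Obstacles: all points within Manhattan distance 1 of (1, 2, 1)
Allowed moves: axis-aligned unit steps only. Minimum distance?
5
(one shortest path: (2, 3, 0) → (3, 3, 0) → (3, 2, 0) → (3, 2, 1) → (3, 2, 2) → (3, 2, 3))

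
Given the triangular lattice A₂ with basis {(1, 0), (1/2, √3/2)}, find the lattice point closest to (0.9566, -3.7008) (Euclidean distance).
(1, -3.464)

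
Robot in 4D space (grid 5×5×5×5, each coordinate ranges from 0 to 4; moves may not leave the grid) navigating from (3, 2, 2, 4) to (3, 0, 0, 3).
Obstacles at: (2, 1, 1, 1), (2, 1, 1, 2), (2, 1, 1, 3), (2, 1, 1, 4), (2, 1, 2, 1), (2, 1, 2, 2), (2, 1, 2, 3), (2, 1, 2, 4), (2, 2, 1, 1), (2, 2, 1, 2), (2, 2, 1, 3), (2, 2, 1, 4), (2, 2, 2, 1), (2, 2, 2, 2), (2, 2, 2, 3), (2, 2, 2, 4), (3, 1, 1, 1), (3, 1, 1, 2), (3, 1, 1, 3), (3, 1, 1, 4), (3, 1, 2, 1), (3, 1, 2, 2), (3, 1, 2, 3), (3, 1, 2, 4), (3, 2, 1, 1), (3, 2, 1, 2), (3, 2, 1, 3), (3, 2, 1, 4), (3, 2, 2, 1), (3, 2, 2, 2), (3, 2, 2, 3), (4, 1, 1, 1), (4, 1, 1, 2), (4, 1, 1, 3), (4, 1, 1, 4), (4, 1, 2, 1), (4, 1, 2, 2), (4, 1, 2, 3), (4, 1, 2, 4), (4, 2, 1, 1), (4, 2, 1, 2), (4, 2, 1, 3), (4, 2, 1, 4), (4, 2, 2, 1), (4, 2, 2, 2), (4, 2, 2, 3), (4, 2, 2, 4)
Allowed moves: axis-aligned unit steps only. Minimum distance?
7
(one shortest path: (3, 2, 2, 4) → (3, 3, 2, 4) → (3, 3, 1, 4) → (3, 3, 0, 4) → (3, 2, 0, 4) → (3, 1, 0, 4) → (3, 0, 0, 4) → (3, 0, 0, 3))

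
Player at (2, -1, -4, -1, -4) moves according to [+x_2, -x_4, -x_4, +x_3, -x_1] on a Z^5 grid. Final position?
(1, 0, -3, -3, -4)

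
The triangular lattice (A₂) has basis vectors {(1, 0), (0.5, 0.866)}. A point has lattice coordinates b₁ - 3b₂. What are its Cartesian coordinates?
(-0.5, -2.598)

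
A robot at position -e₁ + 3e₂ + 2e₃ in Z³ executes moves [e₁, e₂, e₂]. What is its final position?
(0, 5, 2)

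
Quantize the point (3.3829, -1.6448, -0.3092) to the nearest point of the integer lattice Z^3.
(3, -2, 0)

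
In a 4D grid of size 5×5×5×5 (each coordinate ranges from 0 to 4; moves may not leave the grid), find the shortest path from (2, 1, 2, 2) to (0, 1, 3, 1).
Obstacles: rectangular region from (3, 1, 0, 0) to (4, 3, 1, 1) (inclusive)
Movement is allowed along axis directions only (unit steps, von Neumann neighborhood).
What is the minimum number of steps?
4
(one shortest path: (2, 1, 2, 2) → (1, 1, 2, 2) → (0, 1, 2, 2) → (0, 1, 3, 2) → (0, 1, 3, 1))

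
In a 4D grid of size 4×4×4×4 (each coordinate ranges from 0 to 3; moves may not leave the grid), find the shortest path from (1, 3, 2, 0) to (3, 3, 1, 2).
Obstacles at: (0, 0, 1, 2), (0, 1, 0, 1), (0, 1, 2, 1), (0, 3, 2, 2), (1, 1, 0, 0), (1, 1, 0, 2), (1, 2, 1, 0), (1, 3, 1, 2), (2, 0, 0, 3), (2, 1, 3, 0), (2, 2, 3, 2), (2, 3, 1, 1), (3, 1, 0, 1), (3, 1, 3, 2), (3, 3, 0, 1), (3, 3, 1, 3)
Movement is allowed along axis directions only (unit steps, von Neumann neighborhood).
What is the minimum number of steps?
5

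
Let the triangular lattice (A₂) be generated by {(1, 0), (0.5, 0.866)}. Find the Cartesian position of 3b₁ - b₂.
(2.5, -0.866)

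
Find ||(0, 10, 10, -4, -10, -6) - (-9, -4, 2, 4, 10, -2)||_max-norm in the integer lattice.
20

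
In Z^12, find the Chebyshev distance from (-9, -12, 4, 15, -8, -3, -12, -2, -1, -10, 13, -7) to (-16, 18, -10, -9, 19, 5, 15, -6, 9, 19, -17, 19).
30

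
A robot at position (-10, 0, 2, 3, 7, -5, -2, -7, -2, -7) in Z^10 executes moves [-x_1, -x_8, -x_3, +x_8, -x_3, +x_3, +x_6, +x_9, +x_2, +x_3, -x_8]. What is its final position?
(-11, 1, 2, 3, 7, -4, -2, -8, -1, -7)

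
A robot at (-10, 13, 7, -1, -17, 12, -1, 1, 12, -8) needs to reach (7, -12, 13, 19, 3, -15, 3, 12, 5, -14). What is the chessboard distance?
27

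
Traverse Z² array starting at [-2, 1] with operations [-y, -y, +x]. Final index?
(-1, -1)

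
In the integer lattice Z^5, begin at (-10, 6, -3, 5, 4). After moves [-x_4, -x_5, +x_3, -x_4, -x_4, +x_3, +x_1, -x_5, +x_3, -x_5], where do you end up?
(-9, 6, 0, 2, 1)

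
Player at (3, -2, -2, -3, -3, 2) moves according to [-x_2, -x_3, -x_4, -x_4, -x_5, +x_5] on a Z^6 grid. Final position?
(3, -3, -3, -5, -3, 2)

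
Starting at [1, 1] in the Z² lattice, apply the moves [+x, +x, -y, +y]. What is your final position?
(3, 1)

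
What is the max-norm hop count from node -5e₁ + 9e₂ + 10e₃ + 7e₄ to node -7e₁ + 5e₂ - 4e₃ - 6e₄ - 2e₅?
14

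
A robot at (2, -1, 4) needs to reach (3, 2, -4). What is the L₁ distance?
12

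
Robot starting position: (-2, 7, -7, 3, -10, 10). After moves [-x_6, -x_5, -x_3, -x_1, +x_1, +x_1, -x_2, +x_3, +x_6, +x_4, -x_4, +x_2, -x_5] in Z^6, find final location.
(-1, 7, -7, 3, -12, 10)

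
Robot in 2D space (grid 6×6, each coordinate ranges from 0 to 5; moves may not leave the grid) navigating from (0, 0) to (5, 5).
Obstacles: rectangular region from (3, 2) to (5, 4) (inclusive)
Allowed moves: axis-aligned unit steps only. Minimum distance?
10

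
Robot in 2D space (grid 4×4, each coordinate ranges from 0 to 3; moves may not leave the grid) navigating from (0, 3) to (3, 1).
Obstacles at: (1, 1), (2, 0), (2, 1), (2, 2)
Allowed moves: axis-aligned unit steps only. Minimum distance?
5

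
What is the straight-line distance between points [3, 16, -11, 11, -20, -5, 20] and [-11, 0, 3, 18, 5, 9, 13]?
39.5854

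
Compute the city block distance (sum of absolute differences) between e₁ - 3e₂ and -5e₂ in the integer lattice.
3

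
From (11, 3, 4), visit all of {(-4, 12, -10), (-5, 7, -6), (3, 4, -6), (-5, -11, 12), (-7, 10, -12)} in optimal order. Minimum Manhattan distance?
92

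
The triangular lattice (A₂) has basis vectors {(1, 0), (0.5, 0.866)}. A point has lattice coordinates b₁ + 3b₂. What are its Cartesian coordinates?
(2.5, 2.598)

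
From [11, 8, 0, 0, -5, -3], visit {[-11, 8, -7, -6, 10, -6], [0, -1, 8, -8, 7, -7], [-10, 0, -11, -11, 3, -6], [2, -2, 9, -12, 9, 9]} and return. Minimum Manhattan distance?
208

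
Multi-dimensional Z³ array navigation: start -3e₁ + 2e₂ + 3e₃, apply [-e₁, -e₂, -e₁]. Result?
(-5, 1, 3)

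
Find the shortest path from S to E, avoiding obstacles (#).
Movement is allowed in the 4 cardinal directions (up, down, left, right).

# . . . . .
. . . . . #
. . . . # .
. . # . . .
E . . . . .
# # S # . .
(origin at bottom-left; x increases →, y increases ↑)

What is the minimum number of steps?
3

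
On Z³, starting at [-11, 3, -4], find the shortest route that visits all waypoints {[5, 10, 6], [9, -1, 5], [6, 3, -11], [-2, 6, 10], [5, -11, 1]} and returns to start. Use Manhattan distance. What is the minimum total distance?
126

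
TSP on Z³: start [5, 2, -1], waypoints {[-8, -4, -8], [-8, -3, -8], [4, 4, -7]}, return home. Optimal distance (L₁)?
56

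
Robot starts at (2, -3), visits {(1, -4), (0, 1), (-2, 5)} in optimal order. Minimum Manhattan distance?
14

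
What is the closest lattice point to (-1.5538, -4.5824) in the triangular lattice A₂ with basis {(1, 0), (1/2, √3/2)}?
(-1.5, -4.33)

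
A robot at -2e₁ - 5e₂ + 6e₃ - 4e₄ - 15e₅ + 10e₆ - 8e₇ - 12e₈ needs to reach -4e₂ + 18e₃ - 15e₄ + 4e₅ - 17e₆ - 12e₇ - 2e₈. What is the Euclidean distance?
38.4187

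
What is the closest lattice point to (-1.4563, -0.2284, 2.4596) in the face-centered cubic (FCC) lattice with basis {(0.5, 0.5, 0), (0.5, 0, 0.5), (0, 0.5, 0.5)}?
(-1.5, 0, 2.5)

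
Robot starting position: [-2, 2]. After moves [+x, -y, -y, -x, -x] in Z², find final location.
(-3, 0)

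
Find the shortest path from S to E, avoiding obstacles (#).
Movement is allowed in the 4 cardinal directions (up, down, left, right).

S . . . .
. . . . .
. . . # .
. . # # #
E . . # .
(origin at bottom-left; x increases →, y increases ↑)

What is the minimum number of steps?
4
(one shortest path: (0, 4) → (0, 3) → (0, 2) → (0, 1) → (0, 0))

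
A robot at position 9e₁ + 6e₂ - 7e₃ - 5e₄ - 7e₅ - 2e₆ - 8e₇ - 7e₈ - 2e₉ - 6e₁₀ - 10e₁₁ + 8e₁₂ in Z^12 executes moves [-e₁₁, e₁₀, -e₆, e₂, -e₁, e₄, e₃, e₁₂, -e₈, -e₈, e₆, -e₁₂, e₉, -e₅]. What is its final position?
(8, 7, -6, -4, -8, -2, -8, -9, -1, -5, -11, 8)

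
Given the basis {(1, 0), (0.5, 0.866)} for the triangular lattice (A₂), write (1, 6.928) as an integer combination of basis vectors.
-3b₁ + 8b₂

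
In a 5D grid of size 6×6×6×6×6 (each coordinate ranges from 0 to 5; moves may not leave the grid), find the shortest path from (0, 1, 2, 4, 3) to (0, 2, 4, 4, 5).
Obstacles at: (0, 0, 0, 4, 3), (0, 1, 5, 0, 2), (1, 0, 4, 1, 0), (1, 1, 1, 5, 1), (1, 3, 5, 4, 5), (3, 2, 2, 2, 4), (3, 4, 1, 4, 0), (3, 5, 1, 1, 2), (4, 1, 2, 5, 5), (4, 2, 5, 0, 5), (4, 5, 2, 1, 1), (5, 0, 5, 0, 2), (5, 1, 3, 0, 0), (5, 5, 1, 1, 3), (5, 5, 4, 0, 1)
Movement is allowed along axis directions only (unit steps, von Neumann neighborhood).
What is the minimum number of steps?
5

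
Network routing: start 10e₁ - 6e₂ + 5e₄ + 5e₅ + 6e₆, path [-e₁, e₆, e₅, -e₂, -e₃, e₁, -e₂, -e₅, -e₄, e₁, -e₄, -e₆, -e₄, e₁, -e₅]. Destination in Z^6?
(12, -8, -1, 2, 4, 6)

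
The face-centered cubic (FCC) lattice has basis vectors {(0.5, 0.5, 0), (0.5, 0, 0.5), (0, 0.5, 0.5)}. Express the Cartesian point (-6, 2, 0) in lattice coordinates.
-4b₁ - 8b₂ + 8b₃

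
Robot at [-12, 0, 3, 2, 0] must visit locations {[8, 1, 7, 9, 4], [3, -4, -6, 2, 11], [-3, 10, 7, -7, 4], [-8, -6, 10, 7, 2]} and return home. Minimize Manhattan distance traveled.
176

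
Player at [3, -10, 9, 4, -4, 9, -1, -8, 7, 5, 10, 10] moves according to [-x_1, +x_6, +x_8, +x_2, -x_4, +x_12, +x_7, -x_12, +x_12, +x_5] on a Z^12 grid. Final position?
(2, -9, 9, 3, -3, 10, 0, -7, 7, 5, 10, 11)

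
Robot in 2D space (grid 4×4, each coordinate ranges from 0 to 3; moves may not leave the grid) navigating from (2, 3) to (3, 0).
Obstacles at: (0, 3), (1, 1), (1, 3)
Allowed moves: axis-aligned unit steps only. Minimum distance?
4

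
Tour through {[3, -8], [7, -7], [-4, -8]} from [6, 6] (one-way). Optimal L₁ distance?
26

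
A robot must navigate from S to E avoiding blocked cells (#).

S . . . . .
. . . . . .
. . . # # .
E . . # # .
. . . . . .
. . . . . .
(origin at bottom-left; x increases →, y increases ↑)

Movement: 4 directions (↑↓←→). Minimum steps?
3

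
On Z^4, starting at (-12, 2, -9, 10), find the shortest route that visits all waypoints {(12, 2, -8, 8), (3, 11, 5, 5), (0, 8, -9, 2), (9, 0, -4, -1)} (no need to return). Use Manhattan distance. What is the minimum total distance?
93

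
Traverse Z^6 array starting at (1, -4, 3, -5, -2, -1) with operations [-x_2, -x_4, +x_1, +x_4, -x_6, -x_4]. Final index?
(2, -5, 3, -6, -2, -2)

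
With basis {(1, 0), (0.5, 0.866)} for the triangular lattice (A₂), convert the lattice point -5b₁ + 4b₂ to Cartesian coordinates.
(-3, 3.464)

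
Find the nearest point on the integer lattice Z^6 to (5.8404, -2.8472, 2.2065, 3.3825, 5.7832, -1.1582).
(6, -3, 2, 3, 6, -1)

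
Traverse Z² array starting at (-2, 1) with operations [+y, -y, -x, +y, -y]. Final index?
(-3, 1)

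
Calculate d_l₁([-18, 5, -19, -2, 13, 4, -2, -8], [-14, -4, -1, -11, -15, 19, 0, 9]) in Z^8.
102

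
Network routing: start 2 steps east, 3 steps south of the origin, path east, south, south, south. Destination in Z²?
(3, -6)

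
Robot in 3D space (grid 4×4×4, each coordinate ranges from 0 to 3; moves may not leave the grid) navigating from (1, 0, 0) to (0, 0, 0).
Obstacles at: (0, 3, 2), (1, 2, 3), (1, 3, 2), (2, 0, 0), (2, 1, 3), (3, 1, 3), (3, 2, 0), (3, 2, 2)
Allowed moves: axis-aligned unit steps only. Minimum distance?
1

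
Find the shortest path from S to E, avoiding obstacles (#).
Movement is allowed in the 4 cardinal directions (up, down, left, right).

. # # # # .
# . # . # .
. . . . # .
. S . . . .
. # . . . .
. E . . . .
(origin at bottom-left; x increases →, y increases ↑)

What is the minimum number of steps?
4
(one shortest path: (1, 2) → (0, 2) → (0, 1) → (0, 0) → (1, 0))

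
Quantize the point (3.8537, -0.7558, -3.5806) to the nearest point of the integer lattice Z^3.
(4, -1, -4)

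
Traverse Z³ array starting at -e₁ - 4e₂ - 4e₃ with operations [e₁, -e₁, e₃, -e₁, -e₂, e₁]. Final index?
(-1, -5, -3)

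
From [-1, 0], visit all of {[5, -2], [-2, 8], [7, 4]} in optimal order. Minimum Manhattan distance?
29
(one optimal route: (-1, 0) → (5, -2) → (7, 4) → (-2, 8))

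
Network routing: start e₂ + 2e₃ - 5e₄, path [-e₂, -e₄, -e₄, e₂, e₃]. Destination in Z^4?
(0, 1, 3, -7)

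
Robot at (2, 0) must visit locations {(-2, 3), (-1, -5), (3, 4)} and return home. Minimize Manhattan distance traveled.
28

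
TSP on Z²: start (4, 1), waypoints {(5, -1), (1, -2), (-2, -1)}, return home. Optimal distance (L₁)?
20
(one optimal route: (4, 1) → (5, -1) → (1, -2) → (-2, -1) → (4, 1))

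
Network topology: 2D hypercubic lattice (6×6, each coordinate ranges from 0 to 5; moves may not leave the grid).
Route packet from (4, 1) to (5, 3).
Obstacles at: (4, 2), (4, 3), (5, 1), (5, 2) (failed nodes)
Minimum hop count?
7
(one shortest path: (4, 1) → (3, 1) → (3, 2) → (3, 3) → (3, 4) → (4, 4) → (5, 4) → (5, 3))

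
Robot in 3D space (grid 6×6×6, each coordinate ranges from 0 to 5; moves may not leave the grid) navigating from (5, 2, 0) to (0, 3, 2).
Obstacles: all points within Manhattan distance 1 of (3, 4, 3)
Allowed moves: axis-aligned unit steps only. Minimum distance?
8
(one shortest path: (5, 2, 0) → (4, 2, 0) → (3, 2, 0) → (2, 2, 0) → (1, 2, 0) → (0, 2, 0) → (0, 3, 0) → (0, 3, 1) → (0, 3, 2))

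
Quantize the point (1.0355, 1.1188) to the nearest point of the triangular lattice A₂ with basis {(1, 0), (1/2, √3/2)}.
(1.5, 0.866)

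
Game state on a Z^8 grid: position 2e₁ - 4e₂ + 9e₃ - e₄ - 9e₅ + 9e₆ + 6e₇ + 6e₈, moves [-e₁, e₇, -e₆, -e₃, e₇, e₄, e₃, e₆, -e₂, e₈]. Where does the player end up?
(1, -5, 9, 0, -9, 9, 8, 7)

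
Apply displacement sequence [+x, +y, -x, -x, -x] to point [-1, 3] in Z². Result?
(-3, 4)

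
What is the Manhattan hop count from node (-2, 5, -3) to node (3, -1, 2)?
16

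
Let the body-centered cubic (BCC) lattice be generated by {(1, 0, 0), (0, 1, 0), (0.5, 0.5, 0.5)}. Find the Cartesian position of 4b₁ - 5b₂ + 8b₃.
(8, -1, 4)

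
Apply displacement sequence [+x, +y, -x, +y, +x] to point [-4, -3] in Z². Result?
(-3, -1)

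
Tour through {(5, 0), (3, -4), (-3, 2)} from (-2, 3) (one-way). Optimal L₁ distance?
18
(one optimal route: (-2, 3) → (-3, 2) → (5, 0) → (3, -4))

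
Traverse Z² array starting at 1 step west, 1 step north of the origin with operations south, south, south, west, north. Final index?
(-2, -1)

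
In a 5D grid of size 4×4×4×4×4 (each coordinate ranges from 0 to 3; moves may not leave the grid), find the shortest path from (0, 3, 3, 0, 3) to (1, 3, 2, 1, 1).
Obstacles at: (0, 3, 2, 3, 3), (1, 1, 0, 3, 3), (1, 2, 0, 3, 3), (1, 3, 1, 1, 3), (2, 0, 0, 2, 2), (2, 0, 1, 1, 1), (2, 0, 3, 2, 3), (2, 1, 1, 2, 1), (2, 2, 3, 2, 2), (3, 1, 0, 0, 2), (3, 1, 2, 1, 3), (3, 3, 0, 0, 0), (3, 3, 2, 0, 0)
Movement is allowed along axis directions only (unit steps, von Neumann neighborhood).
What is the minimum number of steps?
5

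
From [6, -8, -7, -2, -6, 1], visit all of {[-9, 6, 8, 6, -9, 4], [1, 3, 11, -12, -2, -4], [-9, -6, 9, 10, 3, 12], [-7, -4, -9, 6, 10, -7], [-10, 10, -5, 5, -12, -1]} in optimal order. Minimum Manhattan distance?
229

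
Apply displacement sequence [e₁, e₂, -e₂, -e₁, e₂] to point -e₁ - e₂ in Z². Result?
(-1, 0)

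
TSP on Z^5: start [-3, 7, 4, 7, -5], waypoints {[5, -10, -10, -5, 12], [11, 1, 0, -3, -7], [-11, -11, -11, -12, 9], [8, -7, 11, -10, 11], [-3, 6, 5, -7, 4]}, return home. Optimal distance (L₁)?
220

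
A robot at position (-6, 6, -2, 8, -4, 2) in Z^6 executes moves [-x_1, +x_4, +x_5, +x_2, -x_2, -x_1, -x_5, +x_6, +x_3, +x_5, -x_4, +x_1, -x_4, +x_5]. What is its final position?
(-7, 6, -1, 7, -2, 3)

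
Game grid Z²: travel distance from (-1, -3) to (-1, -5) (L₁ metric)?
2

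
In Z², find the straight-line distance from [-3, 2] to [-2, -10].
12.0416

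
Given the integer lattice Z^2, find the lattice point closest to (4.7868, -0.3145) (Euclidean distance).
(5, 0)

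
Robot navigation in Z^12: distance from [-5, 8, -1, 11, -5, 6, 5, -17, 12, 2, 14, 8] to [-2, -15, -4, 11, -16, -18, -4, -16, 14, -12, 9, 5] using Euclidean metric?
39.4968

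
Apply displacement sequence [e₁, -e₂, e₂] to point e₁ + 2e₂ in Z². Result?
(2, 2)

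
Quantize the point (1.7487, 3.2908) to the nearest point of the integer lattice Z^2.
(2, 3)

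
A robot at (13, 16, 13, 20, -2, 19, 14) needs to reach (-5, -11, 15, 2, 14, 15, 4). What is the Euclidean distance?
41.8688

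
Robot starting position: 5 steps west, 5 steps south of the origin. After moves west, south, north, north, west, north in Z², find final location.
(-7, -3)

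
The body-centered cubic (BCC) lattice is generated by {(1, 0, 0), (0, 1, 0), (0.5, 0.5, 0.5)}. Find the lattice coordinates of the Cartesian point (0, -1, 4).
-4b₁ - 5b₂ + 8b₃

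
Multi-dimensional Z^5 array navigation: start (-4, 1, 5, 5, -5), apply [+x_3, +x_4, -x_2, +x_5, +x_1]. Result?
(-3, 0, 6, 6, -4)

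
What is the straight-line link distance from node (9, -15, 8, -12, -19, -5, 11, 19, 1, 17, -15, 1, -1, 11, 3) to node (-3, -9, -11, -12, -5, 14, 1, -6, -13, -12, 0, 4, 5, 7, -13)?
58.3267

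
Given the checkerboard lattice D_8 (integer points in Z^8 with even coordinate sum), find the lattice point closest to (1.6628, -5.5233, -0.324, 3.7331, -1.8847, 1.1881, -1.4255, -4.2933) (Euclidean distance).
(2, -6, 0, 4, -2, 1, -1, -4)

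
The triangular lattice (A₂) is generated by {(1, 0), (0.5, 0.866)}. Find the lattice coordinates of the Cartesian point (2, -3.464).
4b₁ - 4b₂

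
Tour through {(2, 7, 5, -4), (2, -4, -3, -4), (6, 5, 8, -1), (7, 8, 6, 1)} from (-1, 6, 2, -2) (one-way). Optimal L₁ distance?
54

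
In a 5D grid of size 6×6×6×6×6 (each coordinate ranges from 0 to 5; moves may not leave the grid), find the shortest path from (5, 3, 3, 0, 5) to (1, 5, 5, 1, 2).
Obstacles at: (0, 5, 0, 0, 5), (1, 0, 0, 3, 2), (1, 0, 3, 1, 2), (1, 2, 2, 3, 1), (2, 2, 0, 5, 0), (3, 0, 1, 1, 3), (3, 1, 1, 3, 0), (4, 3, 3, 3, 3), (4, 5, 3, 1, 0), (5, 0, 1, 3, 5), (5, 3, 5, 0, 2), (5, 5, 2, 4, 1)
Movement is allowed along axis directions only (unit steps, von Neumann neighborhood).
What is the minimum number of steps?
12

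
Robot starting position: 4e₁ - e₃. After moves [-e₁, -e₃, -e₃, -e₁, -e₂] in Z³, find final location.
(2, -1, -3)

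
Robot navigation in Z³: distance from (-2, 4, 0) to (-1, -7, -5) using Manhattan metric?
17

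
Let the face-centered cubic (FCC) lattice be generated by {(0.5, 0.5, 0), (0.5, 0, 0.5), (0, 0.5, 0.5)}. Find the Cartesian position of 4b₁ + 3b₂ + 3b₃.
(3.5, 3.5, 3)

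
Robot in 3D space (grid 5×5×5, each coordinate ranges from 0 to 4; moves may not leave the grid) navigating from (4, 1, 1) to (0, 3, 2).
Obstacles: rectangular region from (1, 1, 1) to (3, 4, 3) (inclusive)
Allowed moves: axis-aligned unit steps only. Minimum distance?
9
(one shortest path: (4, 1, 1) → (4, 0, 1) → (3, 0, 1) → (2, 0, 1) → (1, 0, 1) → (0, 0, 1) → (0, 1, 1) → (0, 2, 1) → (0, 3, 1) → (0, 3, 2))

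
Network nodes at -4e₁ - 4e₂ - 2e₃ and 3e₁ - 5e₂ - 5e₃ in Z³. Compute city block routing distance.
11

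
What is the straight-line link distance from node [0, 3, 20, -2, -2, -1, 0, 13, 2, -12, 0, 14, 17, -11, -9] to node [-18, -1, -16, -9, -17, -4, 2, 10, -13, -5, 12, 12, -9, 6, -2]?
58.0345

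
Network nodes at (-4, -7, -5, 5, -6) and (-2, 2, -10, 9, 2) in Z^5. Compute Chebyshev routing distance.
9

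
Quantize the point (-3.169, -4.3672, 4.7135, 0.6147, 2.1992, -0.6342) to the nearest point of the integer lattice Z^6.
(-3, -4, 5, 1, 2, -1)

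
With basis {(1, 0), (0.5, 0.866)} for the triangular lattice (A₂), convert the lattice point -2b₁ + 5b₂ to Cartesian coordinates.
(0.5, 4.33)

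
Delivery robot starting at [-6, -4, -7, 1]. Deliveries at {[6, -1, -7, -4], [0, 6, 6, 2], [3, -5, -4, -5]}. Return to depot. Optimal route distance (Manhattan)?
92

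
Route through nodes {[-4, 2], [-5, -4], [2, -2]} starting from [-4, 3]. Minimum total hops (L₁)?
17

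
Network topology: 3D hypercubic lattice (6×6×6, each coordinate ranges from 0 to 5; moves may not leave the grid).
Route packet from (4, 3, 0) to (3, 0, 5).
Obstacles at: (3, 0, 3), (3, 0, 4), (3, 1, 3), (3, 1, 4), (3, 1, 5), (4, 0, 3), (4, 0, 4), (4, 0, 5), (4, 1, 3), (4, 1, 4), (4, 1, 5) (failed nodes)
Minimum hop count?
11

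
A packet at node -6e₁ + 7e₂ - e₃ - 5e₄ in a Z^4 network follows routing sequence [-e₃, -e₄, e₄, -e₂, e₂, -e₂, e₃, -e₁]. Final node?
(-7, 6, -1, -5)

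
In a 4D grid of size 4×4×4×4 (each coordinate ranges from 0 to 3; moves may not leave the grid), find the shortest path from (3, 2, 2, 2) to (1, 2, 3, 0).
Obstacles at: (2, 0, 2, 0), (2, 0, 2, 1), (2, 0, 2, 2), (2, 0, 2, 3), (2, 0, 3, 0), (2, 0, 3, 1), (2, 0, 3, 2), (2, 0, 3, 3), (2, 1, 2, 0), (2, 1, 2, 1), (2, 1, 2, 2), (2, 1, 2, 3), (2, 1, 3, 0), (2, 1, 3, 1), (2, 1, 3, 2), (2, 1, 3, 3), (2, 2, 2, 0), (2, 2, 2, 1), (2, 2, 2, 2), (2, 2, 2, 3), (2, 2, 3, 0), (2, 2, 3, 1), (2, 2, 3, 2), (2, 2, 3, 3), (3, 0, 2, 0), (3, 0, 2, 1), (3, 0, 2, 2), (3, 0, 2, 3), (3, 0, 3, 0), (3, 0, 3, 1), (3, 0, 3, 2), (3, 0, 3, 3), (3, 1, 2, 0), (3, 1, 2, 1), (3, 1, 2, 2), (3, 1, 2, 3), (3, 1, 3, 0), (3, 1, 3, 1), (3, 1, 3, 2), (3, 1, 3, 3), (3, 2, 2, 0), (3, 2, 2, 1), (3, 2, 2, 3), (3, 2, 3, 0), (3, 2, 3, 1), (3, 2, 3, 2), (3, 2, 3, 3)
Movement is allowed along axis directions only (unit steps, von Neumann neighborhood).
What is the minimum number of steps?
7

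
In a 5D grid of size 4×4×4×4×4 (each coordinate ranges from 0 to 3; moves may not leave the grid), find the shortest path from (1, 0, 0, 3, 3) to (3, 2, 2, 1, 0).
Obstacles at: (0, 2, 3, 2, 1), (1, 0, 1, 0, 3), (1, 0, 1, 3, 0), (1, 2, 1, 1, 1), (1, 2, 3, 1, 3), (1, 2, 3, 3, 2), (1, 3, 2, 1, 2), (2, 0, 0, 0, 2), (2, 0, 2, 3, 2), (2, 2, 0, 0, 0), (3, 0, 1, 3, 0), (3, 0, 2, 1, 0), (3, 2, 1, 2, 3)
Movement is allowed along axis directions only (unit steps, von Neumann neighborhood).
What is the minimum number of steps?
11
(one shortest path: (1, 0, 0, 3, 3) → (2, 0, 0, 3, 3) → (3, 0, 0, 3, 3) → (3, 1, 0, 3, 3) → (3, 2, 0, 3, 3) → (3, 2, 1, 3, 3) → (3, 2, 2, 3, 3) → (3, 2, 2, 2, 3) → (3, 2, 2, 1, 3) → (3, 2, 2, 1, 2) → (3, 2, 2, 1, 1) → (3, 2, 2, 1, 0))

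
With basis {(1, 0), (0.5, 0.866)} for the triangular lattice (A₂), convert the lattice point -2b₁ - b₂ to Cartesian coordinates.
(-2.5, -0.866)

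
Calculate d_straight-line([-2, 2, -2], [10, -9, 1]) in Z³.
16.5529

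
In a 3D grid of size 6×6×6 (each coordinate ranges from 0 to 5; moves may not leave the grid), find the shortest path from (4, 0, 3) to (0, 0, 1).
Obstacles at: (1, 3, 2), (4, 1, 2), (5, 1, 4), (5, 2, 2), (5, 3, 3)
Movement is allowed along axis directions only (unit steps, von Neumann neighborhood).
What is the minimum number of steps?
6
(one shortest path: (4, 0, 3) → (3, 0, 3) → (2, 0, 3) → (1, 0, 3) → (0, 0, 3) → (0, 0, 2) → (0, 0, 1))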